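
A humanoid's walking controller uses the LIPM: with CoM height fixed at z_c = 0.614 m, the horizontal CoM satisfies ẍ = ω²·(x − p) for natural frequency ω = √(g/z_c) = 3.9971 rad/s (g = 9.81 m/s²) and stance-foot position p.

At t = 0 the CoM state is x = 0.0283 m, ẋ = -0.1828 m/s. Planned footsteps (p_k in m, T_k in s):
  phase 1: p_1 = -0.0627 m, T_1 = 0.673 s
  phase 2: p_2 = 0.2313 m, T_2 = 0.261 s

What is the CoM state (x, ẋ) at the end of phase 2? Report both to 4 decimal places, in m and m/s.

phase 1: p=-0.0627, T=0.673, ωT=2.690048, cosh=7.400133, sinh=7.332255; start (x,ẋ)=(0.028300, -0.182800) → end (x,ẋ)=(0.275385, 1.314262)
phase 2: p=0.2313, T=0.261, ωT=1.043243, cosh=1.595359, sinh=1.243049; start (x,ẋ)=(0.275385, 1.314262) → end (x,ẋ)=(0.710350, 2.315759)

x = 0.7104, ẋ = 2.3158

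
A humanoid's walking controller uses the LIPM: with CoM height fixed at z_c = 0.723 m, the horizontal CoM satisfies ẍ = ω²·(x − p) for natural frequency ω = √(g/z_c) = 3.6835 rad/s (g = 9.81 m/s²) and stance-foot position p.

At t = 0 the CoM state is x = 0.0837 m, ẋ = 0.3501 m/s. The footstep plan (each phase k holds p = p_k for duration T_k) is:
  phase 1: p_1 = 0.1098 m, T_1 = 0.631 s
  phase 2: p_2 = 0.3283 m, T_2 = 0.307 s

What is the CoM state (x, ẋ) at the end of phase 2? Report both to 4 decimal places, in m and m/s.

phase 1: p=0.1098, T=0.631, ωT=2.324289, cosh=5.158630, sinh=5.060777; start (x,ẋ)=(0.083700, 0.350100) → end (x,ẋ)=(0.456164, 1.319496)
phase 2: p=0.3283, T=0.307, ωT=1.130834, cosh=1.710502, sinh=1.387739; start (x,ẋ)=(0.456164, 1.319496) → end (x,ẋ)=(1.044124, 2.910607)

x = 1.0441, ẋ = 2.9106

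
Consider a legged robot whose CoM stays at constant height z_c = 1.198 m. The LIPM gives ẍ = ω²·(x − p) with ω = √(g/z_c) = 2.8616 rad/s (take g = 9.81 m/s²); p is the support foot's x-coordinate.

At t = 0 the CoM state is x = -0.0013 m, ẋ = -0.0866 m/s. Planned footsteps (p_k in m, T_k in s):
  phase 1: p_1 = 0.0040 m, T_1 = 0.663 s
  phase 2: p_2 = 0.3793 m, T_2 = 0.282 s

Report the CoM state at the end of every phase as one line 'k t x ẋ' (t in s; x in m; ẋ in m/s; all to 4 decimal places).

1 0.6630 -0.1127 -0.3446
2 0.9450 -0.3898 -1.7265

phase 1: p=0.0040, T=0.663, ωT=1.897241, cosh=3.408727, sinh=3.258745; start (x,ẋ)=(-0.001300, -0.086600) → end (x,ẋ)=(-0.112685, -0.344619)
phase 2: p=0.3793, T=0.282, ωT=0.806971, cosh=1.343659, sinh=0.897451; start (x,ẋ)=(-0.112685, -0.344619) → end (x,ẋ)=(-0.389839, -1.726540)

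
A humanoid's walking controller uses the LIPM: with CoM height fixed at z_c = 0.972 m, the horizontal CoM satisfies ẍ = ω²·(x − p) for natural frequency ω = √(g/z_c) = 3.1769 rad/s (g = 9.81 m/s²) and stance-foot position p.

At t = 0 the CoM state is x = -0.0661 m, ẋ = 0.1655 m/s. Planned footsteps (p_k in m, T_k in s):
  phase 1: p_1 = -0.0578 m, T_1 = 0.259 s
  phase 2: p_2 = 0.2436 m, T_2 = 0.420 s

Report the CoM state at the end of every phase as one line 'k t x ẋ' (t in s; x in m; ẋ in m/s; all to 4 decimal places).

phase 1: p=-0.0578, T=0.259, ωT=0.822817, cosh=1.358049, sinh=0.918856; start (x,ẋ)=(-0.066100, 0.165500) → end (x,ẋ)=(-0.021204, 0.200528)
phase 2: p=0.2436, T=0.420, ωT=1.334298, cosh=2.030336, sinh=1.766993; start (x,ẋ)=(-0.021204, 0.200528) → end (x,ẋ)=(-0.182507, -1.079354)

1 0.2590 -0.0212 0.2005
2 0.6790 -0.1825 -1.0794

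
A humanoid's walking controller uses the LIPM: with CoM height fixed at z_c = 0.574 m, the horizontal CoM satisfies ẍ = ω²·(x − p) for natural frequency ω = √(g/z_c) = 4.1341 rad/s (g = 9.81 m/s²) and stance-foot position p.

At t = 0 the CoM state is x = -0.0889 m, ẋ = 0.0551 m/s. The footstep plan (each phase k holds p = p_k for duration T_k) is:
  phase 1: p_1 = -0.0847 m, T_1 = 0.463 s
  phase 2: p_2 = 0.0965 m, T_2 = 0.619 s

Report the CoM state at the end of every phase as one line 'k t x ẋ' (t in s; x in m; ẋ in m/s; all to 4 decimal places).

1 0.4630 -0.0550 0.1333
2 1.0820 -0.6815 -3.1575

phase 1: p=-0.0847, T=0.463, ωT=1.914088, cosh=3.464115, sinh=3.316639; start (x,ẋ)=(-0.088900, 0.055100) → end (x,ẋ)=(-0.055045, 0.133285)
phase 2: p=0.0965, T=0.619, ωT=2.559008, cosh=6.500186, sinh=6.422804; start (x,ẋ)=(-0.055045, 0.133285) → end (x,ẋ)=(-0.681494, -3.157510)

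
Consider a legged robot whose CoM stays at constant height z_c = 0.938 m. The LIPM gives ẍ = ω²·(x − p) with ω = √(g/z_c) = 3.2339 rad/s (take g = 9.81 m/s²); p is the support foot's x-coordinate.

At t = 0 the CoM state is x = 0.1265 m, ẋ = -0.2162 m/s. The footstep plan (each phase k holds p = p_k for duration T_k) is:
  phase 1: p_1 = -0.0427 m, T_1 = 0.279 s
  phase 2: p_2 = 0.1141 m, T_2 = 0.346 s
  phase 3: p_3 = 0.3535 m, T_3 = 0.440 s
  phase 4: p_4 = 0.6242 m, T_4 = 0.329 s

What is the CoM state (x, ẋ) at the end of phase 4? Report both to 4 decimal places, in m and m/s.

phase 1: p=-0.0427, T=0.279, ωT=0.902258, cosh=1.435408, sinh=1.029755; start (x,ẋ)=(0.126500, -0.216200) → end (x,ẋ)=(0.131327, 0.253122)
phase 2: p=0.1141, T=0.346, ωT=1.118929, cosh=1.694102, sinh=1.367473; start (x,ẋ)=(0.131327, 0.253122) → end (x,ẋ)=(0.250319, 0.504999)
phase 3: p=0.3535, T=0.440, ωT=1.422916, cosh=2.195106, sinh=1.954096; start (x,ẋ)=(0.250319, 0.504999) → end (x,ẋ)=(0.432155, 0.456492)
phase 4: p=0.6242, T=0.329, ωT=1.063953, cosh=1.621446, sinh=1.276357; start (x,ẋ)=(0.432155, 0.456492) → end (x,ẋ)=(0.492978, -0.052511)

x = 0.4930, ẋ = -0.0525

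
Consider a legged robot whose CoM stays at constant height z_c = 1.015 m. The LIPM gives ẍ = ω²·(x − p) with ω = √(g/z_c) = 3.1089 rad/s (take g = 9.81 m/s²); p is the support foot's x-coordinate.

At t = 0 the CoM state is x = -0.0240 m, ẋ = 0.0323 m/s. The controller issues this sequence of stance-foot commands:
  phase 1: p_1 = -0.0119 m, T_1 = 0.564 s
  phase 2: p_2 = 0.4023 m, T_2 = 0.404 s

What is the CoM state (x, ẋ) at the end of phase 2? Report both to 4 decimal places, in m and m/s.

x = -0.4018, ẋ = -2.1296

phase 1: p=-0.0119, T=0.564, ωT=1.753420, cosh=2.973748, sinh=2.800567; start (x,ẋ)=(-0.024000, 0.032300) → end (x,ẋ)=(-0.018786, -0.009299)
phase 2: p=0.4023, T=0.404, ωT=1.255996, cosh=1.898062, sinh=1.613270; start (x,ẋ)=(-0.018786, -0.009299) → end (x,ẋ)=(-0.401772, -2.129604)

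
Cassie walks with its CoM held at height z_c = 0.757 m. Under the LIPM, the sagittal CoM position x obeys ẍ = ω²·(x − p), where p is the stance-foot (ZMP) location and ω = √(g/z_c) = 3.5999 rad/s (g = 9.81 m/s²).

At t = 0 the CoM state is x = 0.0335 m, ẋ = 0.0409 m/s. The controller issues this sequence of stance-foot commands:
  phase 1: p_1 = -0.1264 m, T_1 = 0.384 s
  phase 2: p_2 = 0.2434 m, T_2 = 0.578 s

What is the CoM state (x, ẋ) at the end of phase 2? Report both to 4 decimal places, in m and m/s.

x = 1.4745, ẋ = 4.5813

phase 1: p=-0.1264, T=0.384, ωT=1.382362, cosh=2.117642, sinh=1.866657; start (x,ẋ)=(0.033500, 0.040900) → end (x,ẋ)=(0.233419, 1.161104)
phase 2: p=0.2434, T=0.578, ωT=2.080742, cosh=4.067625, sinh=3.942787; start (x,ẋ)=(0.233419, 1.161104) → end (x,ẋ)=(1.474499, 4.581269)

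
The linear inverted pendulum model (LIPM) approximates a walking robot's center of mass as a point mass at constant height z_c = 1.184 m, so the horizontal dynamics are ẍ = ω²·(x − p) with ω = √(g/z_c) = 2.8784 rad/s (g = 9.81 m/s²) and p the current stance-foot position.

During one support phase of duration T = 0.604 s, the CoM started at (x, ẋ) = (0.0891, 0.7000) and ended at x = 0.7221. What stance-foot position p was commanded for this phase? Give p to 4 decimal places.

ωT = 2.8784·0.604 = 1.738554; cosh(ωT) = 2.932442, sinh(ωT) = 2.756667
x(T) = p + (x₀−p)·cosh(ωT) + (ẋ₀/ω)·sinh(ωT) ⇒ p·(1 − cosh) = x(T) − x₀·cosh − (ẋ₀/ω)·sinh
numerator   = 0.7221 − (0.0891)·2.932442 − (0.7000/2.8784)·2.756667 = -0.209576
denominator = 1 − 2.932442 = -1.932442
p = -0.209576 / -1.932442 = 0.1085

p = 0.1085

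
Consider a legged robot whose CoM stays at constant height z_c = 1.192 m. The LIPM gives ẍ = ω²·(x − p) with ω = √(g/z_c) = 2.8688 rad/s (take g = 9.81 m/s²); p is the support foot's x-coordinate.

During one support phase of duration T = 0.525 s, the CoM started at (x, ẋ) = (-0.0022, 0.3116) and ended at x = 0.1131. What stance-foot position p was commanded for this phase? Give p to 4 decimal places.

p = 0.0839

ωT = 2.8688·0.525 = 1.506120; cosh(ωT) = 2.365485, sinh(ωT) = 2.143716
x(T) = p + (x₀−p)·cosh(ωT) + (ẋ₀/ω)·sinh(ωT) ⇒ p·(1 − cosh) = x(T) − x₀·cosh − (ẋ₀/ω)·sinh
numerator   = 0.1131 − (-0.0022)·2.365485 − (0.3116/2.8688)·2.143716 = -0.114540
denominator = 1 − 2.365485 = -1.365485
p = -0.114540 / -1.365485 = 0.0839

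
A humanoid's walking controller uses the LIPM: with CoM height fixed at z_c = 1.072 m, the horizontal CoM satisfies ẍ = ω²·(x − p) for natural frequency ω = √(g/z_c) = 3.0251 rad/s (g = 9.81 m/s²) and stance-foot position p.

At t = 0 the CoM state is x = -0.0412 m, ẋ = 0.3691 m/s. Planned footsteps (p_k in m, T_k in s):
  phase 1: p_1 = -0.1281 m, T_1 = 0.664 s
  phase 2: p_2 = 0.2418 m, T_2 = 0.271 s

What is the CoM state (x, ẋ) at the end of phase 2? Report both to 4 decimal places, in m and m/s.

x = 1.5068, ẋ = 4.3259

phase 1: p=-0.1281, T=0.664, ωT=2.008666, cosh=3.793769, sinh=3.659602; start (x,ẋ)=(-0.041200, 0.369100) → end (x,ẋ)=(0.648096, 2.362321)
phase 2: p=0.2418, T=0.271, ωT=0.819802, cosh=1.355285, sinh=0.914766; start (x,ẋ)=(0.648096, 2.362321) → end (x,ẋ)=(1.506793, 4.325942)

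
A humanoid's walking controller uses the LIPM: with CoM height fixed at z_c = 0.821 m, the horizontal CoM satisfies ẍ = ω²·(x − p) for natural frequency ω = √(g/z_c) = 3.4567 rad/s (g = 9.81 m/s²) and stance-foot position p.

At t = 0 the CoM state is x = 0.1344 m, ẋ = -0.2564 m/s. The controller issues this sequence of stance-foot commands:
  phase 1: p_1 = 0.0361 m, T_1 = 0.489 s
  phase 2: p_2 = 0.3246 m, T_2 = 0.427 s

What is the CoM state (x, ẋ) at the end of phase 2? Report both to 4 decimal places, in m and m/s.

x = -0.0498, ẋ = -1.0913

phase 1: p=0.0361, T=0.489, ωT=1.690326, cosh=2.802854, sinh=2.618395; start (x,ẋ)=(0.134400, -0.256400) → end (x,ẋ)=(0.117402, 0.171062)
phase 2: p=0.3246, T=0.427, ωT=1.476011, cosh=2.302002, sinh=2.073455; start (x,ẋ)=(0.117402, 0.171062) → end (x,ẋ)=(-0.049762, -1.091269)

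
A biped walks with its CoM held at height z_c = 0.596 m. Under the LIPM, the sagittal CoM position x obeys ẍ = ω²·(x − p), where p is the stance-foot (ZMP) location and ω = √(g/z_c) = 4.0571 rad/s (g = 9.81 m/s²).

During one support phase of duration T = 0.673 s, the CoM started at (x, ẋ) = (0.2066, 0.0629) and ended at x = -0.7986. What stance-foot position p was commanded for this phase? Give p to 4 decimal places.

ωT = 4.0571·0.673 = 2.730428; cosh(ωT) = 7.702323, sinh(ωT) = 7.637132
x(T) = p + (x₀−p)·cosh(ωT) + (ẋ₀/ω)·sinh(ωT) ⇒ p·(1 − cosh) = x(T) − x₀·cosh − (ẋ₀/ω)·sinh
numerator   = -0.7986 − (0.2066)·7.702323 − (0.0629/4.0571)·7.637132 = -2.508304
denominator = 1 − 7.702323 = -6.702323
p = -2.508304 / -6.702323 = 0.3742

p = 0.3742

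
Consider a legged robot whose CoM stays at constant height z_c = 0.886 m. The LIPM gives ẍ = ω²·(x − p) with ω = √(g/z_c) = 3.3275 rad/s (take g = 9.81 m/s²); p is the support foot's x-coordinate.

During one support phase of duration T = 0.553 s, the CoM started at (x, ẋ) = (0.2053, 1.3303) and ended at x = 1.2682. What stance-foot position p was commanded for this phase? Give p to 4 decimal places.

ωT = 3.3275·0.553 = 1.840108; cosh(ωT) = 3.228008, sinh(ωT) = 3.069207
x(T) = p + (x₀−p)·cosh(ωT) + (ẋ₀/ω)·sinh(ωT) ⇒ p·(1 − cosh) = x(T) − x₀·cosh − (ẋ₀/ω)·sinh
numerator   = 1.2682 − (0.2053)·3.228008 − (1.3303/3.3275)·3.069207 = -0.621547
denominator = 1 − 3.228008 = -2.228008
p = -0.621547 / -2.228008 = 0.2790

p = 0.2790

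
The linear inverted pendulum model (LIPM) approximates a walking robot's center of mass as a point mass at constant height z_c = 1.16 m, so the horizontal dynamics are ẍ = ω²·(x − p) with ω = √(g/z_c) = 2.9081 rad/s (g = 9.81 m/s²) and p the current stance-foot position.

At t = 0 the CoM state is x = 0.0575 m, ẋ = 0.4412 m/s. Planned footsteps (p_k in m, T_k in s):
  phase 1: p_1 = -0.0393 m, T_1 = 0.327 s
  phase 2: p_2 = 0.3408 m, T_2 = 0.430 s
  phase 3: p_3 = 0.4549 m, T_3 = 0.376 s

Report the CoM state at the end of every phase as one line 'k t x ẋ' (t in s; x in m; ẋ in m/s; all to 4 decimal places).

phase 1: p=-0.0393, T=0.327, ωT=0.950949, cosh=1.487269, sinh=1.100895; start (x,ẋ)=(0.057500, 0.441200) → end (x,ẋ)=(0.271689, 0.966089)
phase 2: p=0.3408, T=0.430, ωT=1.250483, cosh=1.889198, sinh=1.602831; start (x,ẋ)=(0.271689, 0.966089) → end (x,ẋ)=(0.742707, 1.502994)
phase 3: p=0.4549, T=0.376, ωT=1.093446, cosh=1.659800, sinh=1.324740; start (x,ẋ)=(0.742707, 1.502994) → end (x,ẋ)=(1.617267, 3.603438)

1 0.3270 0.2717 0.9661
2 0.7570 0.7427 1.5030
3 1.1330 1.6173 3.6034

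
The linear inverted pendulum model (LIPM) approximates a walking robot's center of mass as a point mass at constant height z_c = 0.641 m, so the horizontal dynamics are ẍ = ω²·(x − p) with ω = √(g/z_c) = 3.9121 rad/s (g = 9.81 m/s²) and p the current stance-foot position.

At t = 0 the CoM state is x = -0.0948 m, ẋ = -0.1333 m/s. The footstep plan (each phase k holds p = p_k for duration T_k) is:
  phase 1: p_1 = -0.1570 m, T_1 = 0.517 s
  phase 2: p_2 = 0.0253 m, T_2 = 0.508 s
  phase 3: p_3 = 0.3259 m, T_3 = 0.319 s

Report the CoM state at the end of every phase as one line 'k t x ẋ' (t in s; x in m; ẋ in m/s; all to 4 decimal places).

1 0.5170 -0.0443 0.3909
2 1.0250 0.1241 0.4774
3 1.3440 0.1405 -0.3616

phase 1: p=-0.1570, T=0.517, ωT=2.022556, cosh=3.844966, sinh=3.712649; start (x,ẋ)=(-0.094800, -0.133300) → end (x,ẋ)=(-0.044347, 0.390875)
phase 2: p=0.0253, T=0.508, ωT=1.987347, cosh=3.716604, sinh=3.579546; start (x,ẋ)=(-0.044347, 0.390875) → end (x,ẋ)=(0.124097, 0.477421)
phase 3: p=0.3259, T=0.319, ωT=1.247960, cosh=1.885160, sinh=1.598070; start (x,ẋ)=(0.124097, 0.477421) → end (x,ẋ)=(0.140493, -0.361618)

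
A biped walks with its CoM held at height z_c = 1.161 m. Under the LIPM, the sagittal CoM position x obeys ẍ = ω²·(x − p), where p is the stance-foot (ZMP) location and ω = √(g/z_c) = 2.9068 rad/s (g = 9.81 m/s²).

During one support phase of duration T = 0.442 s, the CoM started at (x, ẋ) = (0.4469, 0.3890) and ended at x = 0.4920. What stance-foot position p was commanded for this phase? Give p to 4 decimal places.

ωT = 2.9068·0.442 = 1.284806; cosh(ωT) = 1.945335, sinh(ωT) = 1.668630
x(T) = p + (x₀−p)·cosh(ωT) + (ẋ₀/ω)·sinh(ωT) ⇒ p·(1 − cosh) = x(T) − x₀·cosh − (ẋ₀/ω)·sinh
numerator   = 0.4920 − (0.4469)·1.945335 − (0.3890/2.9068)·1.668630 = -0.600673
denominator = 1 − 1.945335 = -0.945335
p = -0.600673 / -0.945335 = 0.6354

p = 0.6354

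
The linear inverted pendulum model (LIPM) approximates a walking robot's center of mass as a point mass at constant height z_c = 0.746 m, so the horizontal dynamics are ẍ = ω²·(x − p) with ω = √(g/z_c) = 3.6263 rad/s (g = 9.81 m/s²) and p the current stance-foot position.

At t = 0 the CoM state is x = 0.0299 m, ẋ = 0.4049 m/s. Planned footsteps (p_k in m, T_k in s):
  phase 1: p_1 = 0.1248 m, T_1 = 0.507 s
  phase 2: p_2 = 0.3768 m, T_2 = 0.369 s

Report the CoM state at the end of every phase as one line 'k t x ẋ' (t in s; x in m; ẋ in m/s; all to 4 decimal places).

1 0.5070 0.1611 0.2506
2 0.8760 0.0599 -0.8780

phase 1: p=0.1248, T=0.507, ωT=1.838534, cosh=3.223183, sinh=3.064132; start (x,ẋ)=(0.029900, 0.404900) → end (x,ẋ)=(0.161050, 0.250589)
phase 2: p=0.3768, T=0.369, ωT=1.338105, cosh=2.037077, sinh=1.774735; start (x,ẋ)=(0.161050, 0.250589) → end (x,ẋ)=(0.059941, -0.878036)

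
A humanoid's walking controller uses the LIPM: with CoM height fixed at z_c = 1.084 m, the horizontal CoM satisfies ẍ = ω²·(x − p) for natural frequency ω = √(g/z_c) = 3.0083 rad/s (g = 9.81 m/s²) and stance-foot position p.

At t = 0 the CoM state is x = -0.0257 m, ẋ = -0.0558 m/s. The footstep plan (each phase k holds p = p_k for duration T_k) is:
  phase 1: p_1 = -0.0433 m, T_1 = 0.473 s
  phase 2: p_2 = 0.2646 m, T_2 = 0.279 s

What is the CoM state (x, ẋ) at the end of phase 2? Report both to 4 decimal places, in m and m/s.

x = -0.1609, ẋ = -0.8913

phase 1: p=-0.0433, T=0.473, ωT=1.422926, cosh=2.195125, sinh=1.954118; start (x,ẋ)=(-0.025700, -0.055800) → end (x,ẋ)=(-0.040912, -0.019025)
phase 2: p=0.2646, T=0.279, ωT=0.839316, cosh=1.373394, sinh=0.941388; start (x,ẋ)=(-0.040912, -0.019025) → end (x,ẋ)=(-0.160942, -0.891333)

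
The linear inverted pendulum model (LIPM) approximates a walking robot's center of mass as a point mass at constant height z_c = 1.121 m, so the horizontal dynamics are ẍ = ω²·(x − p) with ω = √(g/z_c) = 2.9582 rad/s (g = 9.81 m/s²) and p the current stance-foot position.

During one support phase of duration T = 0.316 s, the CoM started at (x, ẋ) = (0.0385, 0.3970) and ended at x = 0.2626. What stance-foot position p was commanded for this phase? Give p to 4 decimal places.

ωT = 2.9582·0.316 = 0.934791; cosh(ωT) = 1.469675, sinh(ωT) = 1.077007
x(T) = p + (x₀−p)·cosh(ωT) + (ẋ₀/ω)·sinh(ωT) ⇒ p·(1 − cosh) = x(T) − x₀·cosh − (ẋ₀/ω)·sinh
numerator   = 0.2626 − (0.0385)·1.469675 − (0.3970/2.9582)·1.077007 = 0.061480
denominator = 1 − 1.469675 = -0.469675
p = 0.061480 / -0.469675 = -0.1309

p = -0.1309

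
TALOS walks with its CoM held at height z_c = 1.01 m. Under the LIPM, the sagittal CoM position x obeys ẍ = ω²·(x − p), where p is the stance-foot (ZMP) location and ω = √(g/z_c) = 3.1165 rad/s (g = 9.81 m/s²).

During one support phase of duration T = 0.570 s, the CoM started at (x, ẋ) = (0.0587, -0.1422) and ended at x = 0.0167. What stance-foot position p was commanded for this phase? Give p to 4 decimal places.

p = 0.0151

ωT = 3.1165·0.570 = 1.776405; cosh(ωT) = 3.038911, sinh(ωT) = 2.869666
x(T) = p + (x₀−p)·cosh(ωT) + (ẋ₀/ω)·sinh(ωT) ⇒ p·(1 − cosh) = x(T) − x₀·cosh − (ẋ₀/ω)·sinh
numerator   = 0.0167 − (0.0587)·3.038911 − (-0.1422/3.1165)·2.869666 = -0.030747
denominator = 1 − 3.038911 = -2.038911
p = -0.030747 / -2.038911 = 0.0151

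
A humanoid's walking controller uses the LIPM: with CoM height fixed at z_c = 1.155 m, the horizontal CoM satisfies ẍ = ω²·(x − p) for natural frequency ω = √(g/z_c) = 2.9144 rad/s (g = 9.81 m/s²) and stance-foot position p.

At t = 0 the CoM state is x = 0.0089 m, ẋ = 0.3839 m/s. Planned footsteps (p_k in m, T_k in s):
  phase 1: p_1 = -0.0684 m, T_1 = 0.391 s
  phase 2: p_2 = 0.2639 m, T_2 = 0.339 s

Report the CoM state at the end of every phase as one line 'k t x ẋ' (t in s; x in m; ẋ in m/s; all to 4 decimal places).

1 0.3910 0.2495 0.9773
2 0.7300 0.6298 1.4459

phase 1: p=-0.0684, T=0.391, ωT=1.139530, cosh=1.722635, sinh=1.402666; start (x,ẋ)=(0.008900, 0.383900) → end (x,ẋ)=(0.249526, 0.977316)
phase 2: p=0.2639, T=0.339, ωT=0.987982, cosh=1.529068, sinh=1.156740; start (x,ẋ)=(0.249526, 0.977316) → end (x,ẋ)=(0.629823, 1.445926)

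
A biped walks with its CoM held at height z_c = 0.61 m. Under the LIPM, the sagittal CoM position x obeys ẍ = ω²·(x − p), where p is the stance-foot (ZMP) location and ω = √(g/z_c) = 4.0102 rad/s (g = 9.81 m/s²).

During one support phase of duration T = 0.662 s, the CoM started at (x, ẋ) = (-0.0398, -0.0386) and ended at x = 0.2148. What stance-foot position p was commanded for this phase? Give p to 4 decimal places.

p = -0.0923

ωT = 4.0102·0.662 = 2.654752; cosh(ωT) = 7.145890, sinh(ωT) = 7.075574
x(T) = p + (x₀−p)·cosh(ωT) + (ẋ₀/ω)·sinh(ωT) ⇒ p·(1 − cosh) = x(T) − x₀·cosh − (ẋ₀/ω)·sinh
numerator   = 0.2148 − (-0.0398)·7.145890 − (-0.0386/4.0102)·7.075574 = 0.567312
denominator = 1 − 7.145890 = -6.145890
p = 0.567312 / -6.145890 = -0.0923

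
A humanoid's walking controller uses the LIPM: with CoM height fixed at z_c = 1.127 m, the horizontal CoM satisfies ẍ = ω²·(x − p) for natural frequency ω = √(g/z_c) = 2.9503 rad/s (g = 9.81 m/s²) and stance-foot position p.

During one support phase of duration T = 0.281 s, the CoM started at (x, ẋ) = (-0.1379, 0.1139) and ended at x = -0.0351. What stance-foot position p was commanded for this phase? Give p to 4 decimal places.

ωT = 2.9503·0.281 = 0.829034; cosh(ωT) = 1.363788, sinh(ωT) = 0.927317
x(T) = p + (x₀−p)·cosh(ωT) + (ẋ₀/ω)·sinh(ωT) ⇒ p·(1 − cosh) = x(T) − x₀·cosh − (ẋ₀/ω)·sinh
numerator   = -0.0351 − (-0.1379)·1.363788 − (0.1139/2.9503)·0.927317 = 0.117166
denominator = 1 − 1.363788 = -0.363788
p = 0.117166 / -0.363788 = -0.3221

p = -0.3221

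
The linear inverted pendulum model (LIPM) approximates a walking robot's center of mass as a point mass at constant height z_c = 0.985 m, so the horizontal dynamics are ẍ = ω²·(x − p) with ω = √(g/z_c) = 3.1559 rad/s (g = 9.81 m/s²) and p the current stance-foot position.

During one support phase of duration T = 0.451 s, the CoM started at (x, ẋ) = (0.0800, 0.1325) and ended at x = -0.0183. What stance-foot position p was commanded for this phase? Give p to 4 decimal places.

ωT = 3.1559·0.451 = 1.423311; cosh(ωT) = 2.195878, sinh(ωT) = 1.954963
x(T) = p + (x₀−p)·cosh(ωT) + (ẋ₀/ω)·sinh(ωT) ⇒ p·(1 − cosh) = x(T) − x₀·cosh − (ẋ₀/ω)·sinh
numerator   = -0.0183 − (0.0800)·2.195878 − (0.1325/3.1559)·1.954963 = -0.276049
denominator = 1 − 2.195878 = -1.195878
p = -0.276049 / -1.195878 = 0.2308

p = 0.2308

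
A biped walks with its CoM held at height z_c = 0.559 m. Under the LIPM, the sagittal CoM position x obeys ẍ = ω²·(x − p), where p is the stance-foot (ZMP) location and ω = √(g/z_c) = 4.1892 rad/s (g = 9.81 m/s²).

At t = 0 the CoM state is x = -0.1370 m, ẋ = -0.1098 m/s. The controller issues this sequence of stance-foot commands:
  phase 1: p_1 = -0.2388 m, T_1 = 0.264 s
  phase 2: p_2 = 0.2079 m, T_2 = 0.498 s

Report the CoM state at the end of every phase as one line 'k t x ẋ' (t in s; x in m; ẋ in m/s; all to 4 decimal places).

phase 1: p=-0.2388, T=0.264, ωT=1.105949, cosh=1.676494, sinh=1.345597; start (x,ẋ)=(-0.137000, -0.109800) → end (x,ẋ)=(-0.103401, 0.389765)
phase 2: p=0.2079, T=0.498, ωT=2.086222, cosh=4.089290, sinh=3.965135; start (x,ẋ)=(-0.103401, 0.389765) → end (x,ẋ)=(-0.696184, -3.577085)

1 0.2640 -0.1034 0.3898
2 0.7620 -0.6962 -3.5771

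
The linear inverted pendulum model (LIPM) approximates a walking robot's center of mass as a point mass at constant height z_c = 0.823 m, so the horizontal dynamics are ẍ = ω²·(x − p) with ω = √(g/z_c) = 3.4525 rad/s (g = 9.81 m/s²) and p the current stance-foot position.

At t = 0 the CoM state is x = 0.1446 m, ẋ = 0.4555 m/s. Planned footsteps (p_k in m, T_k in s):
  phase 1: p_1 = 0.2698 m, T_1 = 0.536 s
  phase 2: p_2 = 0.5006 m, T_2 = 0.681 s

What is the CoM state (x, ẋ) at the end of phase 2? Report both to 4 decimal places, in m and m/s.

phase 1: p=0.2698, T=0.536, ωT=1.850540, cosh=3.260204, sinh=3.103051; start (x,ẋ)=(0.144600, 0.455500) → end (x,ẋ)=(0.271019, 0.143719)
phase 2: p=0.5006, T=0.681, ωT=2.351153, cosh=5.296460, sinh=5.201201; start (x,ẋ)=(0.271019, 0.143719) → end (x,ẋ)=(-0.498855, -3.361423)

x = -0.4989, ẋ = -3.3614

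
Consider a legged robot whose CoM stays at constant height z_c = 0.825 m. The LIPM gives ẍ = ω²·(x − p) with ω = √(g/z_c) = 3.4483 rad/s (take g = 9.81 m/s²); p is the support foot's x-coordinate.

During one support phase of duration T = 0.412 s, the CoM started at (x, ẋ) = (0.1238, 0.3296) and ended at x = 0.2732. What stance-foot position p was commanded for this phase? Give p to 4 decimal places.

ωT = 3.4483·0.412 = 1.420700; cosh(ωT) = 2.190780, sinh(ωT) = 1.949235
x(T) = p + (x₀−p)·cosh(ωT) + (ẋ₀/ω)·sinh(ωT) ⇒ p·(1 − cosh) = x(T) − x₀·cosh − (ẋ₀/ω)·sinh
numerator   = 0.2732 − (0.1238)·2.190780 − (0.3296/3.4483)·1.949235 = -0.184333
denominator = 1 − 2.190780 = -1.190780
p = -0.184333 / -1.190780 = 0.1548

p = 0.1548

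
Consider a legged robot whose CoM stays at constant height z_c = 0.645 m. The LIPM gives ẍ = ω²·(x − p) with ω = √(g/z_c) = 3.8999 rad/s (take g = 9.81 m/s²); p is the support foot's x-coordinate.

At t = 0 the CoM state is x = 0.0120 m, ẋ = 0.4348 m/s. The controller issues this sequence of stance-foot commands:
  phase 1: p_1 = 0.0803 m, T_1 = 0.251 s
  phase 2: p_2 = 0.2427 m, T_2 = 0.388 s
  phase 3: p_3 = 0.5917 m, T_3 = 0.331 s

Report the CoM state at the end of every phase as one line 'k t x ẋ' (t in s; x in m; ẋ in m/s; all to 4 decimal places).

1 0.2510 0.1040 0.3559
2 0.6390 0.1096 -0.3214
3 0.9700 -0.4895 -3.7878

phase 1: p=0.0803, T=0.251, ωT=0.978875, cosh=1.518597, sinh=1.142863; start (x,ẋ)=(0.012000, 0.434800) → end (x,ẋ)=(0.103998, 0.355869)
phase 2: p=0.2427, T=0.388, ωT=1.513161, cosh=2.380638, sinh=2.160425; start (x,ẋ)=(0.103998, 0.355869) → end (x,ẋ)=(0.109641, -0.321432)
phase 3: p=0.5917, T=0.331, ωT=1.290867, cosh=1.955485, sinh=1.680452; start (x,ẋ)=(0.109641, -0.321432) → end (x,ẋ)=(-0.489464, -3.787778)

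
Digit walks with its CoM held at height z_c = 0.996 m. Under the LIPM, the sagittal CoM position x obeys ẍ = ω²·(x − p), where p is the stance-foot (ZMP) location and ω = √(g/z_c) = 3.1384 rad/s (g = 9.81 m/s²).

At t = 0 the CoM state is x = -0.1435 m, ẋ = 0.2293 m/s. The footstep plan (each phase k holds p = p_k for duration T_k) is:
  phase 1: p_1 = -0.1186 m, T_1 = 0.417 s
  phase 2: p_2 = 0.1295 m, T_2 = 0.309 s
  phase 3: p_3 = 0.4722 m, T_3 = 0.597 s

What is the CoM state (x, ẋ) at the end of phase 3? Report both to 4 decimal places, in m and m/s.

phase 1: p=-0.1186, T=0.417, ωT=1.308713, cosh=1.985787, sinh=1.715619; start (x,ẋ)=(-0.143500, 0.229300) → end (x,ẋ)=(-0.042698, 0.321272)
phase 2: p=0.1295, T=0.309, ωT=0.969766, cosh=1.508249, sinh=1.129077; start (x,ẋ)=(-0.042698, 0.321272) → end (x,ẋ)=(-0.014637, -0.125626)
phase 3: p=0.4722, T=0.597, ωT=1.873625, cosh=3.332712, sinh=3.179146; start (x,ẋ)=(-0.014637, -0.125626) → end (x,ẋ)=(-1.277543, -5.276053)

x = -1.2775, ẋ = -5.2761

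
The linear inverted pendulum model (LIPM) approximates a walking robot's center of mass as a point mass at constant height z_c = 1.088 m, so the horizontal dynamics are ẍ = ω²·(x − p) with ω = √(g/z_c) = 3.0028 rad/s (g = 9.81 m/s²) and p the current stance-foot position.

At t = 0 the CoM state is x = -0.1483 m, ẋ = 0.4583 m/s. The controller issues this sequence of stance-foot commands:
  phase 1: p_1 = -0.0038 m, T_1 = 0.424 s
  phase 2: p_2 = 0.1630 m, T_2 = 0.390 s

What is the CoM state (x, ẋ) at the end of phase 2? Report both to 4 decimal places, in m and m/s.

x = -0.0980, ẋ = -0.5509

phase 1: p=-0.0038, T=0.424, ωT=1.273187, cosh=1.926079, sinh=1.646141; start (x,ẋ)=(-0.148300, 0.458300) → end (x,ẋ)=(-0.030877, 0.168454)
phase 2: p=0.1630, T=0.390, ωT=1.171092, cosh=1.767771, sinh=1.457742; start (x,ẋ)=(-0.030877, 0.168454) → end (x,ẋ)=(-0.097953, -0.550874)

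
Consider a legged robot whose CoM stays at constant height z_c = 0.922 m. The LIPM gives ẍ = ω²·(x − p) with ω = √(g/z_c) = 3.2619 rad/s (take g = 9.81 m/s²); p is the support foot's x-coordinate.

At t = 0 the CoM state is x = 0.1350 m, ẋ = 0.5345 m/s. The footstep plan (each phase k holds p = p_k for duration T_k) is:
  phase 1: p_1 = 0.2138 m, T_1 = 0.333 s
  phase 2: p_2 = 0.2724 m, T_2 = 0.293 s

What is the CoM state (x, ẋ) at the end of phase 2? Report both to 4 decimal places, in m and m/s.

x = 0.4969, ẋ = 0.9086

phase 1: p=0.2138, T=0.333, ωT=1.086213, cosh=1.650262, sinh=1.312769; start (x,ẋ)=(0.135000, 0.534500) → end (x,ẋ)=(0.298872, 0.544634)
phase 2: p=0.2724, T=0.293, ωT=0.955737, cosh=1.492557, sinh=1.108028; start (x,ẋ)=(0.298872, 0.544634) → end (x,ẋ)=(0.496916, 0.908573)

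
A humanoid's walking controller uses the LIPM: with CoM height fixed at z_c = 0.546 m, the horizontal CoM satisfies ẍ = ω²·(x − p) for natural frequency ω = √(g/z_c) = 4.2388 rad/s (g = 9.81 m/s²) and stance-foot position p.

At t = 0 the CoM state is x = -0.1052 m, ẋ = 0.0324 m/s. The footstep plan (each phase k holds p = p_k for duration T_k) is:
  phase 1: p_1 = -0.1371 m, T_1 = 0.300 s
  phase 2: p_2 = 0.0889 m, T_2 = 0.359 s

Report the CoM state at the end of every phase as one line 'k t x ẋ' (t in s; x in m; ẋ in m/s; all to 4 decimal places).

phase 1: p=-0.1371, T=0.300, ωT=1.271640, cosh=1.923534, sinh=1.643163; start (x,ẋ)=(-0.105200, 0.032400) → end (x,ẋ)=(-0.063179, 0.284507)
phase 2: p=0.0889, T=0.359, ωT=1.521729, cosh=2.399236, sinh=2.180902; start (x,ẋ)=(-0.063179, 0.284507) → end (x,ẋ)=(-0.129593, -0.723284)

1 0.3000 -0.0632 0.2845
2 0.6590 -0.1296 -0.7233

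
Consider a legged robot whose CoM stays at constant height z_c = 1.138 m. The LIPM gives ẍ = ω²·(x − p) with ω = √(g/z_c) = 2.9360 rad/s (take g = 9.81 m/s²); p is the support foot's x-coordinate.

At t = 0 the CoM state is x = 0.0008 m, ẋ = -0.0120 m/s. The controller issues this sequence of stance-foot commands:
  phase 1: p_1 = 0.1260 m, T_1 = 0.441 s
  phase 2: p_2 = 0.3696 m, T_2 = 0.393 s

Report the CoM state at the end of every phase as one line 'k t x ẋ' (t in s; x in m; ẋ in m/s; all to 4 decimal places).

1 0.4410 -0.1266 -0.6441
2 0.8340 -0.8083 -3.2019

phase 1: p=0.1260, T=0.441, ωT=1.294776, cosh=1.962069, sinh=1.688110; start (x,ẋ)=(0.000800, -0.012000) → end (x,ẋ)=(-0.126551, -0.644072)
phase 2: p=0.3696, T=0.393, ωT=1.153848, cosh=1.742895, sinh=1.427474; start (x,ẋ)=(-0.126551, -0.644072) → end (x,ẋ)=(-0.808284, -3.201949)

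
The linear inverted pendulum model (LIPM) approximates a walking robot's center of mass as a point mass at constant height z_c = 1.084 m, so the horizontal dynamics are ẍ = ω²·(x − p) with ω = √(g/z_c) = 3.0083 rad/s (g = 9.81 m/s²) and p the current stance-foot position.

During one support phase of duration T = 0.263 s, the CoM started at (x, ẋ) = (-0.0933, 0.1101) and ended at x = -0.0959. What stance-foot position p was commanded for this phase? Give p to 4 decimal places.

p = 0.0119

ωT = 3.0083·0.263 = 0.791183; cosh(ωT) = 1.329656, sinh(ωT) = 0.876348
x(T) = p + (x₀−p)·cosh(ωT) + (ẋ₀/ω)·sinh(ωT) ⇒ p·(1 − cosh) = x(T) − x₀·cosh − (ẋ₀/ω)·sinh
numerator   = -0.0959 − (-0.0933)·1.329656 − (0.1101/3.0083)·0.876348 = -0.003916
denominator = 1 − 1.329656 = -0.329656
p = -0.003916 / -0.329656 = 0.0119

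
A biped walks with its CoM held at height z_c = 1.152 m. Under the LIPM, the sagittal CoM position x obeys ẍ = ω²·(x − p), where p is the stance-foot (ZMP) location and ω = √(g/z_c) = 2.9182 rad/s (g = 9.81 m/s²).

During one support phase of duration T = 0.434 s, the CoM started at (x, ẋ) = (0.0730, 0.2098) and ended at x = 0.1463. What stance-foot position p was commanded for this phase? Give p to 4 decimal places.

ωT = 2.9182·0.434 = 1.266499; cosh(ωT) = 1.915112, sinh(ωT) = 1.633295
x(T) = p + (x₀−p)·cosh(ωT) + (ẋ₀/ω)·sinh(ωT) ⇒ p·(1 − cosh) = x(T) − x₀·cosh − (ẋ₀/ω)·sinh
numerator   = 0.1463 − (0.0730)·1.915112 − (0.2098/2.9182)·1.633295 = -0.110927
denominator = 1 − 1.915112 = -0.915112
p = -0.110927 / -0.915112 = 0.1212

p = 0.1212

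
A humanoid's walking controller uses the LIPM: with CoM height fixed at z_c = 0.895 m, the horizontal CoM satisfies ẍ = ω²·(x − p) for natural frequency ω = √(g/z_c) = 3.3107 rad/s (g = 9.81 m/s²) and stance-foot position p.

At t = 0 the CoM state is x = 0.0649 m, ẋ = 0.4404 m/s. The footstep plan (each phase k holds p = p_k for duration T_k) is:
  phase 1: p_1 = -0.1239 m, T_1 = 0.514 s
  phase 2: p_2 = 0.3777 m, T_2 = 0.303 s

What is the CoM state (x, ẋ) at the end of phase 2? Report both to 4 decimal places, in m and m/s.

phase 1: p=-0.1239, T=0.514, ωT=1.701700, cosh=2.832817, sinh=2.650443; start (x,ẋ)=(0.064900, 0.440400) → end (x,ẋ)=(0.763506, 2.904259)
phase 2: p=0.3777, T=0.303, ωT=1.003142, cosh=1.546781, sinh=1.180056; start (x,ẋ)=(0.763506, 2.904259) → end (x,ẋ)=(2.009643, 5.999524)

x = 2.0096, ẋ = 5.9995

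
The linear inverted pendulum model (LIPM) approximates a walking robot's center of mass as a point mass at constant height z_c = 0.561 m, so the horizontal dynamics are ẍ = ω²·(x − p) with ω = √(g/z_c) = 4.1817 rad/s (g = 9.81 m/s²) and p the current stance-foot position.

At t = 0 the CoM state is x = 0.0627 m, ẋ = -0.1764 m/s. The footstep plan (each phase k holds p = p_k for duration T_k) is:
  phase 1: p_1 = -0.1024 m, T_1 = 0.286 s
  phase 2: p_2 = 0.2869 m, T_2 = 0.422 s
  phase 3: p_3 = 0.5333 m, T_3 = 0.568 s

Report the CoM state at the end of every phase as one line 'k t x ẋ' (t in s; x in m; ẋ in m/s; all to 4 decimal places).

1 0.2860 0.1322 0.7188
2 0.7080 0.3090 0.3264
3 1.2760 -0.2670 -3.2290

phase 1: p=-0.1024, T=0.286, ωT=1.195966, cosh=1.804581, sinh=1.502170; start (x,ẋ)=(0.062700, -0.176400) → end (x,ẋ)=(0.132169, 0.718768)
phase 2: p=0.2869, T=0.422, ωT=1.764677, cosh=3.005465, sinh=2.834223; start (x,ẋ)=(0.132169, 0.718768) → end (x,ẋ)=(0.309020, 0.326382)
phase 3: p=0.5333, T=0.568, ωT=2.375206, cosh=5.423110, sinh=5.330114; start (x,ẋ)=(0.309020, 0.326382) → end (x,ẋ)=(-0.266980, -3.228962)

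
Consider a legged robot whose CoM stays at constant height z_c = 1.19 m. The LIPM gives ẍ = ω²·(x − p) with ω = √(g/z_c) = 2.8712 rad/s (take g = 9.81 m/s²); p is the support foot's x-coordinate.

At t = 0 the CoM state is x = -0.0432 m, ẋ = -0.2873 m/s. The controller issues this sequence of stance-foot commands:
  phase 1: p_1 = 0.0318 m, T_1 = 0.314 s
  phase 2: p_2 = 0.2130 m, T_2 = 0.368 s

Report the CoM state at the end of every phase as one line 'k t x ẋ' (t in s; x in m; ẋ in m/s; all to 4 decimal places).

1 0.3140 -0.1787 -0.6337
2 0.6820 -0.6976 -2.4439

phase 1: p=0.0318, T=0.314, ωT=0.901557, cosh=1.434686, sinh=1.028749; start (x,ẋ)=(-0.043200, -0.287300) → end (x,ẋ)=(-0.178741, -0.633716)
phase 2: p=0.2130, T=0.368, ωT=1.056602, cosh=1.612107, sinh=1.264472; start (x,ẋ)=(-0.178741, -0.633716) → end (x,ẋ)=(-0.697616, -2.443853)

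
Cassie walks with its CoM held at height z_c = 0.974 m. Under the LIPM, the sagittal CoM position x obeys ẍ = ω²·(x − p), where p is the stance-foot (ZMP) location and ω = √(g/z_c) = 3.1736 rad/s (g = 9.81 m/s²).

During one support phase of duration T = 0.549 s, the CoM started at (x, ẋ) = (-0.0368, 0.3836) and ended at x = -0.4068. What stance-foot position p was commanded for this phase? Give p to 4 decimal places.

ωT = 3.1736·0.549 = 1.742306; cosh(ωT) = 2.942807, sinh(ωT) = 2.767691
x(T) = p + (x₀−p)·cosh(ωT) + (ẋ₀/ω)·sinh(ωT) ⇒ p·(1 − cosh) = x(T) − x₀·cosh − (ẋ₀/ω)·sinh
numerator   = -0.4068 − (-0.0368)·2.942807 − (0.3836/3.1736)·2.767691 = -0.633042
denominator = 1 − 2.942807 = -1.942807
p = -0.633042 / -1.942807 = 0.3258

p = 0.3258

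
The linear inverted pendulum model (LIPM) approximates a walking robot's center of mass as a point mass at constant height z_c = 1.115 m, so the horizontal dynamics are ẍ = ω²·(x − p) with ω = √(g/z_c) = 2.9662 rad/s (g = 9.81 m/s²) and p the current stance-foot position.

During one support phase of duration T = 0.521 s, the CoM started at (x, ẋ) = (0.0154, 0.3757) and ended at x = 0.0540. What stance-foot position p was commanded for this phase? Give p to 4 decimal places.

p = 0.1841

ωT = 2.9662·0.521 = 1.545390; cosh(ωT) = 2.451515, sinh(ωT) = 2.238286
x(T) = p + (x₀−p)·cosh(ωT) + (ẋ₀/ω)·sinh(ωT) ⇒ p·(1 − cosh) = x(T) − x₀·cosh − (ẋ₀/ω)·sinh
numerator   = 0.0540 − (0.0154)·2.451515 − (0.3757/2.9662)·2.238286 = -0.267256
denominator = 1 − 2.451515 = -1.451515
p = -0.267256 / -1.451515 = 0.1841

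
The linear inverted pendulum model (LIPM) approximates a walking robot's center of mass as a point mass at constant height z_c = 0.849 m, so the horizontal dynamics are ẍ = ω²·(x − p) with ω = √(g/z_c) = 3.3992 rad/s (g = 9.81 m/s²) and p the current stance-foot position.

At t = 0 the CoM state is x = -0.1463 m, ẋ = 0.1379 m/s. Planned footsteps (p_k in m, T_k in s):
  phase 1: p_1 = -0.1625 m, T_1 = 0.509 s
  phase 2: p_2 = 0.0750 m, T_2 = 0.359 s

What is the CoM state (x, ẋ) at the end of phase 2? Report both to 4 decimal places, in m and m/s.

phase 1: p=-0.1625, T=0.509, ωT=1.730193, cosh=2.909496, sinh=2.732246; start (x,ẋ)=(-0.146300, 0.137900) → end (x,ẋ)=(-0.004523, 0.551676)
phase 2: p=0.0750, T=0.359, ωT=1.220313, cosh=1.841693, sinh=1.546555; start (x,ẋ)=(-0.004523, 0.551676) → end (x,ẋ)=(0.179542, 0.597959)

x = 0.1795, ẋ = 0.5980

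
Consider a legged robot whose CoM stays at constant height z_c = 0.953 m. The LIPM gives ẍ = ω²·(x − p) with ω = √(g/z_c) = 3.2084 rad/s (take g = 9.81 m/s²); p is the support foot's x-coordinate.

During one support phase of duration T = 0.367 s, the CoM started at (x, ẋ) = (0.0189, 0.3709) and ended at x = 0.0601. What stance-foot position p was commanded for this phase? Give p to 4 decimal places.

ωT = 3.2084·0.367 = 1.177483; cosh(ωT) = 1.777123, sinh(ωT) = 1.469070
x(T) = p + (x₀−p)·cosh(ωT) + (ẋ₀/ω)·sinh(ωT) ⇒ p·(1 − cosh) = x(T) − x₀·cosh − (ẋ₀/ω)·sinh
numerator   = 0.0601 − (0.0189)·1.777123 − (0.3709/3.2084)·1.469070 = -0.143316
denominator = 1 − 1.777123 = -0.777123
p = -0.143316 / -0.777123 = 0.1844

p = 0.1844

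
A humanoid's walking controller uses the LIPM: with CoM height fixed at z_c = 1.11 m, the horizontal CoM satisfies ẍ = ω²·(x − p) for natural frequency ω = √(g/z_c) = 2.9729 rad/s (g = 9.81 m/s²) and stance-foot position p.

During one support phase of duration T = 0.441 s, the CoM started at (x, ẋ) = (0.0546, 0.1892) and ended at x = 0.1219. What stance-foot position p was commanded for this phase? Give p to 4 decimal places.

ωT = 2.9729·0.441 = 1.311049; cosh(ωT) = 1.989800, sinh(ωT) = 1.720263
x(T) = p + (x₀−p)·cosh(ωT) + (ẋ₀/ω)·sinh(ωT) ⇒ p·(1 − cosh) = x(T) − x₀·cosh − (ẋ₀/ω)·sinh
numerator   = 0.1219 − (0.0546)·1.989800 − (0.1892/2.9729)·1.720263 = -0.096223
denominator = 1 − 1.989800 = -0.989800
p = -0.096223 / -0.989800 = 0.0972

p = 0.0972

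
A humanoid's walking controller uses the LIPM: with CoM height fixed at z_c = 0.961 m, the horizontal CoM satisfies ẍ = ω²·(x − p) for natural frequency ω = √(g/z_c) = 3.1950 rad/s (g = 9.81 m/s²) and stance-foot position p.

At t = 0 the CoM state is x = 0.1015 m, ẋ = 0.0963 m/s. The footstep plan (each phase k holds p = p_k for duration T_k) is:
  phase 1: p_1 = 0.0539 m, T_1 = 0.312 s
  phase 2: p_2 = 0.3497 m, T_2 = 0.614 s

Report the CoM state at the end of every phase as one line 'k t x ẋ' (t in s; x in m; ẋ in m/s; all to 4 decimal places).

1 0.3120 0.1624 0.3262
2 0.9260 0.0266 -0.9023

phase 1: p=0.0539, T=0.312, ωT=0.996840, cosh=1.539375, sinh=1.170331; start (x,ẋ)=(0.101500, 0.096300) → end (x,ẋ)=(0.162449, 0.326228)
phase 2: p=0.3497, T=0.614, ωT=1.961730, cosh=3.626117, sinh=3.485502; start (x,ẋ)=(0.162449, 0.326228) → end (x,ẋ)=(0.026596, -0.902320)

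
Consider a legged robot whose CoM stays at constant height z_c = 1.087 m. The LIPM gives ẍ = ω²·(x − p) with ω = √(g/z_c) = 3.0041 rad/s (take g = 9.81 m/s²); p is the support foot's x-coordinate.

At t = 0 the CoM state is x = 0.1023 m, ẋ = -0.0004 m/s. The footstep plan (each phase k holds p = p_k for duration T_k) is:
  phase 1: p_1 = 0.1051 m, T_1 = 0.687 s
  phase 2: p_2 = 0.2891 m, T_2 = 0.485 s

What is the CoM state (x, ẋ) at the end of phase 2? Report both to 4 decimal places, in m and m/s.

x = -0.1769, ẋ = -1.2710

phase 1: p=0.1051, T=0.687, ωT=2.063817, cosh=4.001471, sinh=3.874502; start (x,ẋ)=(0.102300, -0.000400) → end (x,ẋ)=(0.093380, -0.034191)
phase 2: p=0.2891, T=0.485, ωT=1.456989, cosh=2.262974, sinh=2.030037; start (x,ẋ)=(0.093380, -0.034191) → end (x,ẋ)=(-0.176914, -1.270959)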